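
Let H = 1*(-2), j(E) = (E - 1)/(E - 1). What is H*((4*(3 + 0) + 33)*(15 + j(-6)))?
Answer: -1440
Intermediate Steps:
j(E) = 1 (j(E) = (-1 + E)/(-1 + E) = 1)
H = -2
H*((4*(3 + 0) + 33)*(15 + j(-6))) = -2*(4*(3 + 0) + 33)*(15 + 1) = -2*(4*3 + 33)*16 = -2*(12 + 33)*16 = -90*16 = -2*720 = -1440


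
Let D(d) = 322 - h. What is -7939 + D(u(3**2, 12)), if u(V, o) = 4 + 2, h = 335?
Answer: -7952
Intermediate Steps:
u(V, o) = 6
D(d) = -13 (D(d) = 322 - 1*335 = 322 - 335 = -13)
-7939 + D(u(3**2, 12)) = -7939 - 13 = -7952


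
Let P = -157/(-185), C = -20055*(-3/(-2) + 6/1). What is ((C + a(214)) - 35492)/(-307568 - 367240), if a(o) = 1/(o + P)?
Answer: 14778291953/53643187152 ≈ 0.27549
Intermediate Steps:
C = -300825/2 (C = -20055*(-3*(-½) + 6*1) = -20055*(3/2 + 6) = -20055*15/2 = -300825/2 ≈ -1.5041e+5)
P = 157/185 (P = -157*(-1/185) = 157/185 ≈ 0.84865)
a(o) = 1/(157/185 + o) (a(o) = 1/(o + 157/185) = 1/(157/185 + o))
((C + a(214)) - 35492)/(-307568 - 367240) = ((-300825/2 + 185/(157 + 185*214)) - 35492)/(-307568 - 367240) = ((-300825/2 + 185/(157 + 39590)) - 35492)/(-674808) = ((-300825/2 + 185/39747) - 35492)*(-1/674808) = (-11956890905/79494 - 35492)*(-1/674808) = -14778291953/79494*(-1/674808) = 14778291953/53643187152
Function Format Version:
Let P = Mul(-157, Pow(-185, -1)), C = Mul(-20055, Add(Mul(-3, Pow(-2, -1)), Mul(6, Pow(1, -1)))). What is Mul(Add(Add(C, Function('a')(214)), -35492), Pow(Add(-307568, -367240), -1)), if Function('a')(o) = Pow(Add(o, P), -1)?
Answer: Rational(14778291953, 53643187152) ≈ 0.27549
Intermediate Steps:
C = Rational(-300825, 2) (C = Mul(-20055, Add(Mul(-3, Rational(-1, 2)), Mul(6, 1))) = Mul(-20055, Add(Rational(3, 2), 6)) = Mul(-20055, Rational(15, 2)) = Rational(-300825, 2) ≈ -1.5041e+5)
P = Rational(157, 185) (P = Mul(-157, Rational(-1, 185)) = Rational(157, 185) ≈ 0.84865)
Function('a')(o) = Pow(Add(Rational(157, 185), o), -1) (Function('a')(o) = Pow(Add(o, Rational(157, 185)), -1) = Pow(Add(Rational(157, 185), o), -1))
Mul(Add(Add(C, Function('a')(214)), -35492), Pow(Add(-307568, -367240), -1)) = Mul(Add(Add(Rational(-300825, 2), Mul(185, Pow(Add(157, Mul(185, 214)), -1))), -35492), Pow(Add(-307568, -367240), -1)) = Mul(Add(Add(Rational(-300825, 2), Mul(185, Pow(Add(157, 39590), -1))), -35492), Pow(-674808, -1)) = Mul(Add(Add(Rational(-300825, 2), Mul(185, Pow(39747, -1))), -35492), Rational(-1, 674808)) = Mul(Add(Add(Rational(-300825, 2), Mul(185, Rational(1, 39747))), -35492), Rational(-1, 674808)) = Mul(Add(Add(Rational(-300825, 2), Rational(185, 39747)), -35492), Rational(-1, 674808)) = Mul(Add(Rational(-11956890905, 79494), -35492), Rational(-1, 674808)) = Mul(Rational(-14778291953, 79494), Rational(-1, 674808)) = Rational(14778291953, 53643187152)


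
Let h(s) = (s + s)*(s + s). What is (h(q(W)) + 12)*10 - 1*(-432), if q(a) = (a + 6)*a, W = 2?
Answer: 10792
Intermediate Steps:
q(a) = a*(6 + a) (q(a) = (6 + a)*a = a*(6 + a))
h(s) = 4*s² (h(s) = (2*s)*(2*s) = 4*s²)
(h(q(W)) + 12)*10 - 1*(-432) = (4*(2*(6 + 2))² + 12)*10 - 1*(-432) = (4*(2*8)² + 12)*10 + 432 = (4*16² + 12)*10 + 432 = (4*256 + 12)*10 + 432 = (1024 + 12)*10 + 432 = 1036*10 + 432 = 10360 + 432 = 10792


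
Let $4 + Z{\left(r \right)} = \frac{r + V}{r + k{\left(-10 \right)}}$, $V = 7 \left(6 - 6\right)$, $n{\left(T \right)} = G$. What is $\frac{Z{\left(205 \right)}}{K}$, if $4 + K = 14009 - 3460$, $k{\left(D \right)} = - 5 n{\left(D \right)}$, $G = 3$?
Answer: $- \frac{1}{3610} \approx -0.00027701$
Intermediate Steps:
$n{\left(T \right)} = 3$
$V = 0$ ($V = 7 \cdot 0 = 0$)
$k{\left(D \right)} = -15$ ($k{\left(D \right)} = \left(-5\right) 3 = -15$)
$Z{\left(r \right)} = -4 + \frac{r}{-15 + r}$ ($Z{\left(r \right)} = -4 + \frac{r + 0}{r - 15} = -4 + \frac{r}{-15 + r}$)
$K = 10545$ ($K = -4 + \left(14009 - 3460\right) = -4 + 10549 = 10545$)
$\frac{Z{\left(205 \right)}}{K} = \frac{3 \frac{1}{-15 + 205} \left(20 - 205\right)}{10545} = \frac{3 \left(20 - 205\right)}{190} \cdot \frac{1}{10545} = 3 \cdot \frac{1}{190} \left(-185\right) \frac{1}{10545} = \left(- \frac{111}{38}\right) \frac{1}{10545} = - \frac{1}{3610}$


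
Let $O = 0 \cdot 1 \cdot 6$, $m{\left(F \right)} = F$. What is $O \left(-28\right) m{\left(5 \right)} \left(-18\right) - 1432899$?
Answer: $-1432899$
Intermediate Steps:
$O = 0$ ($O = 0 \cdot 6 = 0$)
$O \left(-28\right) m{\left(5 \right)} \left(-18\right) - 1432899 = 0 \left(-28\right) 5 \left(-18\right) - 1432899 = 0 \cdot 5 \left(-18\right) - 1432899 = 0 \left(-18\right) - 1432899 = 0 - 1432899 = -1432899$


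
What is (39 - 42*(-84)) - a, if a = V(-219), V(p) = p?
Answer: 3786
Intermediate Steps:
a = -219
(39 - 42*(-84)) - a = (39 - 42*(-84)) - 1*(-219) = (39 + 3528) + 219 = 3567 + 219 = 3786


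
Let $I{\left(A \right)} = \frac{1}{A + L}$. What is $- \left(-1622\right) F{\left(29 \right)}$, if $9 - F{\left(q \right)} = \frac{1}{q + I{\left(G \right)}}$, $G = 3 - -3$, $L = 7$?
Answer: $\frac{2748479}{189} \approx 14542.0$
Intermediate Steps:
$G = 6$ ($G = 3 + 3 = 6$)
$I{\left(A \right)} = \frac{1}{7 + A}$ ($I{\left(A \right)} = \frac{1}{A + 7} = \frac{1}{7 + A}$)
$F{\left(q \right)} = 9 - \frac{1}{\frac{1}{13} + q}$ ($F{\left(q \right)} = 9 - \frac{1}{q + \frac{1}{7 + 6}} = 9 - \frac{1}{q + \frac{1}{13}} = 9 - \frac{1}{\frac{1}{13} + q}$)
$- \left(-1622\right) F{\left(29 \right)} = - \left(-1622\right) \frac{-4 + 117 \cdot 29}{1 + 13 \cdot 29} = - \left(-1622\right) \frac{-4 + 3393}{1 + 377} = - \left(-1622\right) \frac{1}{378} \cdot 3389 = - \frac{\left(-1622\right) 3389}{378} = \left(-1\right) \left(- \frac{2748479}{189}\right) = \frac{2748479}{189}$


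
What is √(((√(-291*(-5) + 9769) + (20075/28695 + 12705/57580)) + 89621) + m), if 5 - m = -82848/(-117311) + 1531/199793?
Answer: √(53763656145497839629960921948694987561227 + 1199730711110230752458809927707722952*√2806)/774509751749527926 ≈ 299.55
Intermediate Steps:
m = 100457529510/23437916623 (m = 5 - (-82848/(-117311) + 1531/199793) = 5 - (-82848*(-1/117311) + 1531*(1/199793)) = 5 - (82848/117311 + 1531/199793) = 5 - 1*16732053605/23437916623 = 5 - 16732053605/23437916623 = 100457529510/23437916623 ≈ 4.2861)
√(((√(-291*(-5) + 9769) + (20075/28695 + 12705/57580)) + 89621) + m) = √(((√(-291*(-5) + 9769) + (20075/28695 + 12705/57580)) + 89621) + 100457529510/23437916623) = √(((√(1455 + 9769) + (20075*(1/28695) + 12705*(1/57580))) + 89621) + 100457529510/23437916623) = √(((√11224 + (4015/5739 + 2541/11516)) + 89621) + 100457529510/23437916623) = √(((2*√2806 + 60819539/66090324) + 89621) + 100457529510/23437916623) = √(((60819539/66090324 + 2*√2806) + 89621) + 100457529510/23437916623) = √((5923141746743/66090324 + 2*√2806) + 100457529510/23437916623) = √(138832741677046571270129/1549019503499055852 + 2*√2806)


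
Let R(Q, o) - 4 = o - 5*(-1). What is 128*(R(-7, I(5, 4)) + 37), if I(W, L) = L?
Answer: 6400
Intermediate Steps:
R(Q, o) = 9 + o (R(Q, o) = 4 + (o - 5*(-1)) = 4 + (o + 5) = 4 + (5 + o) = 9 + o)
128*(R(-7, I(5, 4)) + 37) = 128*((9 + 4) + 37) = 128*(13 + 37) = 128*50 = 6400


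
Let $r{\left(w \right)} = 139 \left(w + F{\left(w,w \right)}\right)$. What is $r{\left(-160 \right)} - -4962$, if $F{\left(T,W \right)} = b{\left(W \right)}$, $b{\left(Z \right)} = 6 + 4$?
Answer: $-15888$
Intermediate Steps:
$b{\left(Z \right)} = 10$
$F{\left(T,W \right)} = 10$
$r{\left(w \right)} = 1390 + 139 w$ ($r{\left(w \right)} = 139 \left(w + 10\right) = 139 \left(10 + w\right) = 1390 + 139 w$)
$r{\left(-160 \right)} - -4962 = \left(1390 + 139 \left(-160\right)\right) - -4962 = \left(1390 - 22240\right) + 4962 = -20850 + 4962 = -15888$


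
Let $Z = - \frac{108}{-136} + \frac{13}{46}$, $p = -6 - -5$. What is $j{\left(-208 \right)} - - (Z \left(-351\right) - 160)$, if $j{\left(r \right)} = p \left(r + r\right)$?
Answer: $- \frac{47675}{391} \approx -121.93$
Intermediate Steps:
$p = -1$ ($p = -6 + 5 = -1$)
$j{\left(r \right)} = - 2 r$ ($j{\left(r \right)} = - (r + r) = - 2 r$)
$Z = \frac{421}{391}$ ($Z = \left(-108\right) \left(- \frac{1}{136}\right) + 13 \cdot \frac{1}{46} = \frac{27}{34} + \frac{13}{46} = \frac{421}{391} \approx 1.0767$)
$j{\left(-208 \right)} - - (Z \left(-351\right) - 160) = \left(-2\right) \left(-208\right) - - (\frac{421}{391} \left(-351\right) - 160) = 416 - - (- \frac{147771}{391} - 160) = 416 - \left(-1\right) \left(- \frac{210331}{391}\right) = 416 - \frac{210331}{391} = - \frac{47675}{391}$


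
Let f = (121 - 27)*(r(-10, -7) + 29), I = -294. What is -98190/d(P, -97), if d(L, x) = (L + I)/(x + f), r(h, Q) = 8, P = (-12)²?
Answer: 11066013/5 ≈ 2.2132e+6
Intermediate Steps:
P = 144
f = 3478 (f = (121 - 27)*(8 + 29) = 94*37 = 3478)
d(L, x) = (-294 + L)/(3478 + x) (d(L, x) = (L - 294)/(x + 3478) = (-294 + L)/(3478 + x))
-98190/d(P, -97) = -98190*(3478 - 97)/(-294 + 144) = -98190/(-150/3381) = -98190/((1/3381)*(-150)) = -98190/(-50/1127) = -98190*(-1127/50) = 11066013/5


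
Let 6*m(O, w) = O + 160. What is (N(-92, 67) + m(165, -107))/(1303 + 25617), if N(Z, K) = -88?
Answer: -203/161520 ≈ -0.0012568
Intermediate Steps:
m(O, w) = 80/3 + O/6 (m(O, w) = (O + 160)/6 = (160 + O)/6 = 80/3 + O/6)
(N(-92, 67) + m(165, -107))/(1303 + 25617) = (-88 + (80/3 + (⅙)*165))/(1303 + 25617) = (-88 + (80/3 + 55/2))/26920 = (-88 + 325/6)*(1/26920) = -203/6*1/26920 = -203/161520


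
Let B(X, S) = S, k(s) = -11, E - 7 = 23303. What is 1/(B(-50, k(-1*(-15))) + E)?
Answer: 1/23299 ≈ 4.2920e-5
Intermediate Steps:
E = 23310 (E = 7 + 23303 = 23310)
1/(B(-50, k(-1*(-15))) + E) = 1/(-11 + 23310) = 1/23299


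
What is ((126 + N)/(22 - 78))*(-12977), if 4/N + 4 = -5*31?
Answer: 129964655/4452 ≈ 29192.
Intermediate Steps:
N = -4/159 (N = 4/(-4 - 5*31) = 4/(-4 - 155) = 4/(-159) = 4*(-1/159) = -4/159 ≈ -0.025157)
((126 + N)/(22 - 78))*(-12977) = ((126 - 4/159)/(22 - 78))*(-12977) = ((20030/159)/(-56))*(-12977) = ((20030/159)*(-1/56))*(-12977) = -10015/4452*(-12977) = 129964655/4452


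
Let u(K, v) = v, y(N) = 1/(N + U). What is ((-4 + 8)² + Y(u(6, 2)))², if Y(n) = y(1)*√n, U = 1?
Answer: (32 + √2)²/4 ≈ 279.13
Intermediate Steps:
y(N) = 1/(1 + N) (y(N) = 1/(N + 1) = 1/(1 + N))
Y(n) = √n/2 (Y(n) = √n/(1 + 1) = √n/2)
((-4 + 8)² + Y(u(6, 2)))² = ((-4 + 8)² + √2/2)² = (4² + √2/2)² = (16 + √2/2)²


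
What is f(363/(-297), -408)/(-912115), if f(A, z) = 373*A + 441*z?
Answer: 324691/1641807 ≈ 0.19776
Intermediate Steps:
f(363/(-297), -408)/(-912115) = (373*(363/(-297)) + 441*(-408))/(-912115) = (373*(363*(-1/297)) - 179928)*(-1/912115) = (373*(-11/9) - 179928)*(-1/912115) = (-4103/9 - 179928)*(-1/912115) = -1623455/9*(-1/912115) = 324691/1641807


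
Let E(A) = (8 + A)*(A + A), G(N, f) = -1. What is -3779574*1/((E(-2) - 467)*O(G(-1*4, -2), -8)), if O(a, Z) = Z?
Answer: -1889787/1964 ≈ -962.21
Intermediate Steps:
E(A) = 2*A*(8 + A) (E(A) = (8 + A)*(2*A) = 2*A*(8 + A))
-3779574*1/((E(-2) - 467)*O(G(-1*4, -2), -8)) = -3779574*(-1/(8*(2*(-2)*(8 - 2) - 467))) = -3779574*(-1/(8*(2*(-2)*6 - 467))) = -3779574*(-1/(8*(-24 - 467))) = -3779574/((-8*(-491))) = -3779574/3928 = -3779574*1/3928 = -1889787/1964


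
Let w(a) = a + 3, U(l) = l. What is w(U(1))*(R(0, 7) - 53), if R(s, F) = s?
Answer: -212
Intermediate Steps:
w(a) = 3 + a
w(U(1))*(R(0, 7) - 53) = (3 + 1)*(0 - 53) = 4*(-53) = -212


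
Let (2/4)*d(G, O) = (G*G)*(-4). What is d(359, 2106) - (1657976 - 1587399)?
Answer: -1101625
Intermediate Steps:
d(G, O) = -8*G**2 (d(G, O) = 2*((G*G)*(-4)) = 2*(G**2*(-4)) = 2*(-4*G**2) = -8*G**2)
d(359, 2106) - (1657976 - 1587399) = -8*359**2 - (1657976 - 1587399) = -8*128881 - 1*70577 = -1031048 - 70577 = -1101625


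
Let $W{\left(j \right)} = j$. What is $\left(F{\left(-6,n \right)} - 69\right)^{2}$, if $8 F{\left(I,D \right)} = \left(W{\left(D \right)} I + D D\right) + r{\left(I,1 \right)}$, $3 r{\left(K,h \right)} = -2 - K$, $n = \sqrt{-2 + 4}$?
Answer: $\frac{677491}{144} + \frac{823 \sqrt{2}}{8} \approx 4850.3$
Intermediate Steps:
$n = \sqrt{2} \approx 1.4142$
$r{\left(K,h \right)} = - \frac{2}{3} - \frac{K}{3}$ ($r{\left(K,h \right)} = \frac{-2 - K}{3} = - \frac{2}{3} - \frac{K}{3}$)
$F{\left(I,D \right)} = - \frac{1}{12} - \frac{I}{24} + \frac{D^{2}}{8} + \frac{D I}{8}$ ($F{\left(I,D \right)} = \frac{\left(D I + D D\right) - \left(\frac{2}{3} + \frac{I}{3}\right)}{8} = \frac{\left(D I + D^{2}\right) - \left(\frac{2}{3} + \frac{I}{3}\right)}{8} = \frac{\left(D^{2} + D I\right) - \left(\frac{2}{3} + \frac{I}{3}\right)}{8} = \frac{- \frac{2}{3} + D^{2} - \frac{I}{3} + D I}{8} = - \frac{1}{12} - \frac{I}{24} + \frac{D^{2}}{8} + \frac{D I}{8}$)
$\left(F{\left(-6,n \right)} - 69\right)^{2} = \left(\left(- \frac{1}{12} - - \frac{1}{4} + \frac{\left(\sqrt{2}\right)^{2}}{8} + \frac{1}{8} \sqrt{2} \left(-6\right)\right) - 69\right)^{2} = \left(\left(- \frac{1}{12} + \frac{1}{4} + \frac{1}{8} \cdot 2 - \frac{3 \sqrt{2}}{4}\right) - 69\right)^{2} = \left(\left(- \frac{1}{12} + \frac{1}{4} + \frac{1}{4} - \frac{3 \sqrt{2}}{4}\right) - 69\right)^{2} = \left(\left(\frac{5}{12} - \frac{3 \sqrt{2}}{4}\right) - 69\right)^{2} = \left(- \frac{823}{12} - \frac{3 \sqrt{2}}{4}\right)^{2}$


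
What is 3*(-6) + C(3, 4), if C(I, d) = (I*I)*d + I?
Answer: 21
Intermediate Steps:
C(I, d) = I + d*I² (C(I, d) = I²*d + I = d*I² + I = I + d*I²)
3*(-6) + C(3, 4) = 3*(-6) + 3*(1 + 3*4) = -18 + 3*(1 + 12) = -18 + 3*13 = -18 + 39 = 21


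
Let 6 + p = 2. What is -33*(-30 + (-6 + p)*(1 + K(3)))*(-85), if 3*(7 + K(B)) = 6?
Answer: 28050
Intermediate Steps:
p = -4 (p = -6 + 2 = -4)
K(B) = -5 (K(B) = -7 + (⅓)*6 = -7 + 2 = -5)
-33*(-30 + (-6 + p)*(1 + K(3)))*(-85) = -33*(-30 + (-6 - 4)*(1 - 5))*(-85) = -33*(-30 - 10*(-4))*(-85) = -33*(-30 + 40)*(-85) = -33*10*(-85) = -330*(-85) = 28050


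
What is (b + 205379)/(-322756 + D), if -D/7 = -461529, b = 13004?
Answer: 218383/2907947 ≈ 0.075099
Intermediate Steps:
D = 3230703 (D = -7*(-461529) = 3230703)
(b + 205379)/(-322756 + D) = (13004 + 205379)/(-322756 + 3230703) = 218383/2907947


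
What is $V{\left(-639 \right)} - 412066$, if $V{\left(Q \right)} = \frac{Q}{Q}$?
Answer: $-412065$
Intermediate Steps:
$V{\left(Q \right)} = 1$
$V{\left(-639 \right)} - 412066 = 1 - 412066 = -412065$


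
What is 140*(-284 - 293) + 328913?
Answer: 248133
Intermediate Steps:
140*(-284 - 293) + 328913 = 140*(-577) + 328913 = -80780 + 328913 = 248133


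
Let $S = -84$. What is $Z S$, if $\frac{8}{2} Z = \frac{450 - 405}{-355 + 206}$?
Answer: $\frac{945}{149} \approx 6.3423$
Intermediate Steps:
$Z = - \frac{45}{596}$ ($Z = \frac{\left(450 - 405\right) \frac{1}{-355 + 206}}{4} = \frac{45 \frac{1}{-149}}{4} = \frac{45 \left(- \frac{1}{149}\right)}{4} = \frac{1}{4} \left(- \frac{45}{149}\right) = - \frac{45}{596} \approx -0.075503$)
$Z S = \left(- \frac{45}{596}\right) \left(-84\right) = \frac{945}{149}$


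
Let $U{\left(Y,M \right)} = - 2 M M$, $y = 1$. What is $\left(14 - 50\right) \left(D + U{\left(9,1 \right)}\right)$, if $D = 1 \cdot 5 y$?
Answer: $-108$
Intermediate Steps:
$U{\left(Y,M \right)} = - 2 M^{2}$
$D = 5$ ($D = 1 \cdot 5 \cdot 1 = 5 \cdot 1 = 5$)
$\left(14 - 50\right) \left(D + U{\left(9,1 \right)}\right) = \left(14 - 50\right) \left(5 - 2 \cdot 1^{2}\right) = \left(14 - 50\right) \left(5 - 2\right) = - 36 \left(5 - 2\right) = \left(-36\right) 3 = -108$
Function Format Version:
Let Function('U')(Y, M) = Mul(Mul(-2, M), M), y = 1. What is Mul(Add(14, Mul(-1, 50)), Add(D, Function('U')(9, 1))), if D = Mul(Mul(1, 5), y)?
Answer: -108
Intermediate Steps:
Function('U')(Y, M) = Mul(-2, Pow(M, 2))
D = 5 (D = Mul(Mul(1, 5), 1) = Mul(5, 1) = 5)
Mul(Add(14, Mul(-1, 50)), Add(D, Function('U')(9, 1))) = Mul(Add(14, Mul(-1, 50)), Add(5, Mul(-2, Pow(1, 2)))) = Mul(Add(14, -50), Add(5, Mul(-2, 1))) = Mul(-36, Add(5, -2)) = Mul(-36, 3) = -108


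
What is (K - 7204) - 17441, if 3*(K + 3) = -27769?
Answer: -101713/3 ≈ -33904.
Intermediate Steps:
K = -27778/3 (K = -3 + (⅓)*(-27769) = -3 - 27769/3 = -27778/3 ≈ -9259.3)
(K - 7204) - 17441 = (-27778/3 - 7204) - 17441 = -49390/3 - 17441 = -101713/3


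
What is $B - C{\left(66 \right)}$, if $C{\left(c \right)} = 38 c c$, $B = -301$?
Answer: $-165829$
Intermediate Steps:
$C{\left(c \right)} = 38 c^{2}$
$B - C{\left(66 \right)} = -301 - 38 \cdot 66^{2} = -301 - 38 \cdot 4356 = -301 - 165528 = -165829$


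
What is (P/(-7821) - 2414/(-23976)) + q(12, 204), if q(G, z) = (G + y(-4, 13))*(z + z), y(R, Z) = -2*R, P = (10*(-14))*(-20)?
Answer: 85004706803/10417572 ≈ 8159.7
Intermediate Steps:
P = 2800 (P = -140*(-20) = 2800)
q(G, z) = 2*z*(8 + G) (q(G, z) = (G - 2*(-4))*(z + z) = (G + 8)*(2*z) = (8 + G)*(2*z) = 2*z*(8 + G))
(P/(-7821) - 2414/(-23976)) + q(12, 204) = (2800/(-7821) - 2414/(-23976)) + 2*204*(8 + 12) = (2800*(-1/7821) - 2414*(-1/23976)) + 2*204*20 = (-2800/7821 + 1207/11988) + 8160 = -2680717/10417572 + 8160 = 85004706803/10417572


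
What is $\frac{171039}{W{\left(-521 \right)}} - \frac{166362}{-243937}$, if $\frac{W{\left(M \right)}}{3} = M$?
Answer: $- \frac{13820905579}{127091177} \approx -108.75$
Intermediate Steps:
$W{\left(M \right)} = 3 M$
$\frac{171039}{W{\left(-521 \right)}} - \frac{166362}{-243937} = \frac{171039}{3 \left(-521\right)} - \frac{166362}{-243937} = \frac{171039}{-1563} - - \frac{166362}{243937} = 171039 \left(- \frac{1}{1563}\right) + \frac{166362}{243937} = - \frac{57013}{521} + \frac{166362}{243937} = - \frac{13820905579}{127091177}$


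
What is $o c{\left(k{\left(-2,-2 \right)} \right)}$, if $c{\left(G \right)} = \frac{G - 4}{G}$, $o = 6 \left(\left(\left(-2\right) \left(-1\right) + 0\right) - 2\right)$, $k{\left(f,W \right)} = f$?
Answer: $0$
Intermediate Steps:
$o = 0$ ($o = 6 \left(\left(2 + 0\right) - 2\right) = 6 \left(2 - 2\right) = 6 \cdot 0 = 0$)
$c{\left(G \right)} = \frac{-4 + G}{G}$
$o c{\left(k{\left(-2,-2 \right)} \right)} = 0 \frac{-4 - 2}{-2} = 0 \left(\left(- \frac{1}{2}\right) \left(-6\right)\right) = 0 \cdot 3 = 0$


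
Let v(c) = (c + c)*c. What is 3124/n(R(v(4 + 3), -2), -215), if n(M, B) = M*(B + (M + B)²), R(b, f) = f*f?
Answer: 781/44306 ≈ 0.017627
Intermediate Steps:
v(c) = 2*c² (v(c) = (2*c)*c = 2*c²)
R(b, f) = f²
n(M, B) = M*(B + (B + M)²)
3124/n(R(v(4 + 3), -2), -215) = 3124/(((-2)²*(-215 + (-215 + (-2)²)²))) = 3124/((4*(-215 + (-215 + 4)²))) = 3124/((4*(-215 + (-211)²))) = 3124/((4*(-215 + 44521))) = 3124/((4*44306)) = 3124/177224 = 3124*(1/177224) = 781/44306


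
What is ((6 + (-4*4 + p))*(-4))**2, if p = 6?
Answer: 256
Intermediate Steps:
((6 + (-4*4 + p))*(-4))**2 = ((6 + (-4*4 + 6))*(-4))**2 = ((6 + (-16 + 6))*(-4))**2 = ((6 - 10)*(-4))**2 = (-4*(-4))**2 = 16**2 = 256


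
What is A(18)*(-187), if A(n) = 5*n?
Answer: -16830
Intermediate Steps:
A(18)*(-187) = (5*18)*(-187) = 90*(-187) = -16830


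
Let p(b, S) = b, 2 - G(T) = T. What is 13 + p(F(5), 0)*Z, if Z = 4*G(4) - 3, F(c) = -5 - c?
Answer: 123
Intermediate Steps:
G(T) = 2 - T
Z = -11 (Z = 4*(2 - 1*4) - 3 = 4*(2 - 4) - 3 = 4*(-2) - 3 = -8 - 3 = -11)
13 + p(F(5), 0)*Z = 13 + (-5 - 1*5)*(-11) = 13 + (-5 - 5)*(-11) = 13 - 10*(-11) = 13 + 110 = 123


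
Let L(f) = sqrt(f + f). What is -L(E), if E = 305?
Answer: -sqrt(610) ≈ -24.698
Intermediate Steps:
L(f) = sqrt(2)*sqrt(f) (L(f) = sqrt(2*f) = sqrt(2)*sqrt(f))
-L(E) = -sqrt(2)*sqrt(305) = -sqrt(610)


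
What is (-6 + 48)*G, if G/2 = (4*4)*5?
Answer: 6720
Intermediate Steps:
G = 160 (G = 2*((4*4)*5) = 2*(16*5) = 2*80 = 160)
(-6 + 48)*G = (-6 + 48)*160 = 42*160 = 6720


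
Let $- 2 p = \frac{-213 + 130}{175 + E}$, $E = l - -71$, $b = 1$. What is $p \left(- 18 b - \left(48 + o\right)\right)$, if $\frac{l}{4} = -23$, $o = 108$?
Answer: $- \frac{7221}{154} \approx -46.89$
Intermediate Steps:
$l = -92$ ($l = 4 \left(-23\right) = -92$)
$E = -21$ ($E = -92 - -71 = -92 + 71 = -21$)
$p = \frac{83}{308}$ ($p = - \frac{\left(-213 + 130\right) \frac{1}{175 - 21}}{2} = - \frac{\left(-83\right) \frac{1}{154}}{2} = \left(- \frac{1}{2}\right) \left(- \frac{83}{154}\right) = \frac{83}{308} \approx 0.26948$)
$p \left(- 18 b - \left(48 + o\right)\right) = \frac{83 \left(\left(-18\right) 1 - 156\right)}{308} = \frac{83 \left(-18 - 156\right)}{308} = \frac{83}{308} \left(-174\right) = - \frac{7221}{154}$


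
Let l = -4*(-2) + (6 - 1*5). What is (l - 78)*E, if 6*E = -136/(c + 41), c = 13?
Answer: 782/27 ≈ 28.963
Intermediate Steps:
E = -34/81 (E = (-136/(13 + 41))/6 = (-136/54)/6 = (-136*1/54)/6 = (⅙)*(-68/27) = -34/81 ≈ -0.41975)
l = 9 (l = 8 + (6 - 5) = 8 + 1 = 9)
(l - 78)*E = (9 - 78)*(-34/81) = -69*(-34/81) = 782/27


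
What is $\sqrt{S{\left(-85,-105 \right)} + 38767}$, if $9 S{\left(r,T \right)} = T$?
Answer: $\frac{\sqrt{348798}}{3} \approx 196.86$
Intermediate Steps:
$S{\left(r,T \right)} = \frac{T}{9}$
$\sqrt{S{\left(-85,-105 \right)} + 38767} = \sqrt{\frac{1}{9} \left(-105\right) + 38767} = \sqrt{- \frac{35}{3} + 38767} = \sqrt{\frac{116266}{3}} = \frac{\sqrt{348798}}{3}$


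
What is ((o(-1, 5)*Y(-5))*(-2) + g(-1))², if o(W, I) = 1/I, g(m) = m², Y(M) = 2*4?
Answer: 121/25 ≈ 4.8400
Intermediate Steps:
Y(M) = 8
((o(-1, 5)*Y(-5))*(-2) + g(-1))² = ((8/5)*(-2) + (-1)²)² = (((⅕)*8)*(-2) + 1)² = ((8/5)*(-2) + 1)² = (-16/5 + 1)² = (-11/5)² = 121/25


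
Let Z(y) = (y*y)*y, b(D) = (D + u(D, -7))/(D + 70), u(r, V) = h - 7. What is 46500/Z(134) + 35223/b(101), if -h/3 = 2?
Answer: 1811536061979/26467144 ≈ 68445.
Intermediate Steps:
h = -6 (h = -3*2 = -6)
u(r, V) = -13 (u(r, V) = -6 - 7 = -13)
b(D) = (-13 + D)/(70 + D) (b(D) = (D - 13)/(D + 70) = (-13 + D)/(70 + D))
Z(y) = y**3 (Z(y) = y**2*y = y**3)
46500/Z(134) + 35223/b(101) = 46500/(134**3) + 35223/(((-13 + 101)/(70 + 101))) = 46500/2406104 + 35223/((88/171)) = 46500*(1/2406104) + 35223/(((1/171)*88)) = 11625/601526 + 35223/(88/171) = 11625/601526 + 35223*(171/88) = 11625/601526 + 6023133/88 = 1811536061979/26467144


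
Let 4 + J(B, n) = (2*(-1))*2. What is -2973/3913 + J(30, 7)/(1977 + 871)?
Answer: -1062301/1393028 ≈ -0.76258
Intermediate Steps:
J(B, n) = -8 (J(B, n) = -4 + (2*(-1))*2 = -4 - 2*2 = -4 - 4 = -8)
-2973/3913 + J(30, 7)/(1977 + 871) = -2973/3913 - 8/(1977 + 871) = -2973*1/3913 - 8/2848 = -2973/3913 - 8*1/2848 = -2973/3913 - 1/356 = -1062301/1393028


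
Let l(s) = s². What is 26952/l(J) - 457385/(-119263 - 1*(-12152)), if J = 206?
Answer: 5574111383/1136340599 ≈ 4.9053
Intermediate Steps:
26952/l(J) - 457385/(-119263 - 1*(-12152)) = 26952/(206²) - 457385/(-119263 - 1*(-12152)) = 26952/42436 - 457385/(-119263 + 12152) = 26952*(1/42436) - 457385/(-107111) = 6738/10609 - 457385*(-1/107111) = 6738/10609 + 457385/107111 = 5574111383/1136340599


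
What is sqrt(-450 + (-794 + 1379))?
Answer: 3*sqrt(15) ≈ 11.619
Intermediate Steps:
sqrt(-450 + (-794 + 1379)) = sqrt(-450 + 585) = sqrt(135) = 3*sqrt(15)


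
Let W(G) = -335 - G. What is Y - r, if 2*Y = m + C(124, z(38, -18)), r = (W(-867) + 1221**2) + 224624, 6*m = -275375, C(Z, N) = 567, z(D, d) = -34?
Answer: -20863937/12 ≈ -1.7387e+6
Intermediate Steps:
m = -275375/6 (m = (1/6)*(-275375) = -275375/6 ≈ -45896.)
r = 1715997 (r = ((-335 - 1*(-867)) + 1221**2) + 224624 = ((-335 + 867) + 1490841) + 224624 = (532 + 1490841) + 224624 = 1491373 + 224624 = 1715997)
Y = -271973/12 (Y = (-275375/6 + 567)/2 = (1/2)*(-271973/6) = -271973/12 ≈ -22664.)
Y - r = -271973/12 - 1*1715997 = -271973/12 - 1715997 = -20863937/12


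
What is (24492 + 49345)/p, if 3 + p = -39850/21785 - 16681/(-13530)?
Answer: -4352706655770/212005613 ≈ -20531.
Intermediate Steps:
p = -212005613/58950210 (p = -3 + (-39850/21785 - 16681/(-13530)) = -3 + (-39850*1/21785 - 16681*(-1/13530)) = -3 + (-7970/4357 + 16681/13530) = -3 - 35154983/58950210 = -212005613/58950210 ≈ -3.5964)
(24492 + 49345)/p = (24492 + 49345)/(-212005613/58950210) = 73837*(-58950210/212005613) = -4352706655770/212005613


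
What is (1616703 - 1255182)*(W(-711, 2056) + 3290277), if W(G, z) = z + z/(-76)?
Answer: 22614517029573/19 ≈ 1.1902e+12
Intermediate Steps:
W(G, z) = 75*z/76 (W(G, z) = z + z*(-1/76) = z - z/76 = 75*z/76)
(1616703 - 1255182)*(W(-711, 2056) + 3290277) = (1616703 - 1255182)*((75/76)*2056 + 3290277) = 361521*(38550/19 + 3290277) = 361521*(62553813/19) = 22614517029573/19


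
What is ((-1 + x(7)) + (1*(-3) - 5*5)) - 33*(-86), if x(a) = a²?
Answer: 2858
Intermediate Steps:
((-1 + x(7)) + (1*(-3) - 5*5)) - 33*(-86) = ((-1 + 7²) + (1*(-3) - 5*5)) - 33*(-86) = ((-1 + 49) + (-3 - 25)) + 2838 = (48 - 28) + 2838 = 20 + 2838 = 2858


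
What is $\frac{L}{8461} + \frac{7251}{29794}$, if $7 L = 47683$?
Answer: $\frac{1850122279}{1764609238} \approx 1.0485$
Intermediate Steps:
$L = \frac{47683}{7}$ ($L = \frac{1}{7} \cdot 47683 = \frac{47683}{7} \approx 6811.9$)
$\frac{L}{8461} + \frac{7251}{29794} = \frac{47683}{7 \cdot 8461} + \frac{7251}{29794} = \frac{47683}{7} \cdot \frac{1}{8461} + 7251 \cdot \frac{1}{29794} = \frac{47683}{59227} + \frac{7251}{29794} = \frac{1850122279}{1764609238}$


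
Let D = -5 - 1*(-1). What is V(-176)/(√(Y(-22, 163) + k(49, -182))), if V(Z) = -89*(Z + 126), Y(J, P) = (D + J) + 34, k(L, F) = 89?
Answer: 4450*√97/97 ≈ 451.83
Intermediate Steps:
D = -4 (D = -5 + 1 = -4)
Y(J, P) = 30 + J (Y(J, P) = (-4 + J) + 34 = 30 + J)
V(Z) = -11214 - 89*Z (V(Z) = -89*(126 + Z) = -11214 - 89*Z)
V(-176)/(√(Y(-22, 163) + k(49, -182))) = (-11214 - 89*(-176))/(√((30 - 22) + 89)) = (-11214 + 15664)/(√(8 + 89)) = 4450/(√97) = 4450*(√97/97) = 4450*√97/97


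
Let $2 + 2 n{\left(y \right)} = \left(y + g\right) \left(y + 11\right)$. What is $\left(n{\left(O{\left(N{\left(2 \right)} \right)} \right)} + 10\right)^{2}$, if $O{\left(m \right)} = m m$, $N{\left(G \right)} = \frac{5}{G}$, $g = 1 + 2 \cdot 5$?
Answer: $\frac{25492401}{1024} \approx 24895.0$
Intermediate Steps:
$g = 11$ ($g = 1 + 10 = 11$)
$O{\left(m \right)} = m^{2}$
$n{\left(y \right)} = -1 + \frac{\left(11 + y\right)^{2}}{2}$ ($n{\left(y \right)} = -1 + \frac{\left(y + 11\right) \left(y + 11\right)}{2} = -1 + \frac{\left(11 + y\right) \left(11 + y\right)}{2} = -1 + \frac{\left(11 + y\right)^{2}}{2}$)
$\left(n{\left(O{\left(N{\left(2 \right)} \right)} \right)} + 10\right)^{2} = \left(\left(\frac{119}{2} + \frac{\left(\left(\frac{5}{2}\right)^{2}\right)^{2}}{2} + 11 \left(\frac{5}{2}\right)^{2}\right) + 10\right)^{2} = \left(\left(\frac{119}{2} + \frac{\left(\frac{25}{4}\right)^{2}}{2} + 11 \cdot \frac{25}{4}\right) + 10\right)^{2} = \left(\left(\frac{119}{2} + \frac{1}{2} \cdot \frac{625}{16} + \frac{275}{4}\right) + 10\right)^{2} = \left(\left(\frac{119}{2} + \frac{625}{32} + \frac{275}{4}\right) + 10\right)^{2} = \left(\frac{4729}{32} + 10\right)^{2} = \left(\frac{5049}{32}\right)^{2} = \frac{25492401}{1024}$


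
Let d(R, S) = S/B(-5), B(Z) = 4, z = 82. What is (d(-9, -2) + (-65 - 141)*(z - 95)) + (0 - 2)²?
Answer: 5363/2 ≈ 2681.5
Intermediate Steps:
d(R, S) = S/4
(d(-9, -2) + (-65 - 141)*(z - 95)) + (0 - 2)² = ((¼)*(-2) + (-65 - 141)*(82 - 95)) + (0 - 2)² = (-½ - 206*(-13)) + (-2)² = (-½ + 2678) + 4 = 5355/2 + 4 = 5363/2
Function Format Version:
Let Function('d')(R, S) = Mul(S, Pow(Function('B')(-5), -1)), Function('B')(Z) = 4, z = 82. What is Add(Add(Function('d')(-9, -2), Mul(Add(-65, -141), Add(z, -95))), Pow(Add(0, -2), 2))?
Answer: Rational(5363, 2) ≈ 2681.5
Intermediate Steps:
Function('d')(R, S) = Mul(Rational(1, 4), S) (Function('d')(R, S) = Mul(S, Pow(4, -1)) = Mul(S, Rational(1, 4)) = Mul(Rational(1, 4), S))
Add(Add(Function('d')(-9, -2), Mul(Add(-65, -141), Add(z, -95))), Pow(Add(0, -2), 2)) = Add(Add(Mul(Rational(1, 4), -2), Mul(Add(-65, -141), Add(82, -95))), Pow(Add(0, -2), 2)) = Add(Add(Rational(-1, 2), Mul(-206, -13)), Pow(-2, 2)) = Add(Add(Rational(-1, 2), 2678), 4) = Add(Rational(5355, 2), 4) = Rational(5363, 2)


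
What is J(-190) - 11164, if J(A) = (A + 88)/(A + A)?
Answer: -2121109/190 ≈ -11164.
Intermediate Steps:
J(A) = (88 + A)/(2*A) (J(A) = (88 + A)/((2*A)) = (88 + A)*(1/(2*A)) = (88 + A)/(2*A))
J(-190) - 11164 = (1/2)*(88 - 190)/(-190) - 11164 = (1/2)*(-1/190)*(-102) - 11164 = 51/190 - 11164 = -2121109/190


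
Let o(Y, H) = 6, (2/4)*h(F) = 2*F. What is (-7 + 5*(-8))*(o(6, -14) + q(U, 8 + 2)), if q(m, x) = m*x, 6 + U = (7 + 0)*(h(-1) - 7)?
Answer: 38728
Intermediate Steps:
h(F) = 4*F (h(F) = 2*(2*F) = 4*F)
U = -83 (U = -6 + (7 + 0)*(4*(-1) - 7) = -6 + 7*(-4 - 7) = -6 + 7*(-11) = -6 - 77 = -83)
(-7 + 5*(-8))*(o(6, -14) + q(U, 8 + 2)) = (-7 + 5*(-8))*(6 - 83*(8 + 2)) = (-7 - 40)*(6 - 83*10) = -47*(6 - 830) = -47*(-824) = 38728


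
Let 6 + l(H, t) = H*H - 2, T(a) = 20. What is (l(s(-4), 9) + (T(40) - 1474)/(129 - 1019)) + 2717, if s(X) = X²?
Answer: 1320152/445 ≈ 2966.6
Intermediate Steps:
l(H, t) = -8 + H² (l(H, t) = -6 + (H*H - 2) = -6 + (H² - 2) = -6 + (-2 + H²) = -8 + H²)
(l(s(-4), 9) + (T(40) - 1474)/(129 - 1019)) + 2717 = ((-8 + ((-4)²)²) + (20 - 1474)/(129 - 1019)) + 2717 = ((-8 + 16²) - 1454/(-890)) + 2717 = ((-8 + 256) - 1454*(-1/890)) + 2717 = (248 + 727/445) + 2717 = 111087/445 + 2717 = 1320152/445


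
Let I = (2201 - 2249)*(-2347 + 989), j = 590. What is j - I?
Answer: -64594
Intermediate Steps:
I = 65184 (I = -48*(-1358) = 65184)
j - I = 590 - 1*65184 = 590 - 65184 = -64594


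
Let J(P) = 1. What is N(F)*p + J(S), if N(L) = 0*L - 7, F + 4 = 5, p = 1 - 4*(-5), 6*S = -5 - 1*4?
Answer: -146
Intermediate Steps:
S = -3/2 (S = (-5 - 1*4)/6 = (-5 - 4)/6 = (⅙)*(-9) = -3/2 ≈ -1.5000)
p = 21 (p = 1 + 20 = 21)
F = 1 (F = -4 + 5 = 1)
N(L) = -7 (N(L) = 0 - 7 = -7)
N(F)*p + J(S) = -7*21 + 1 = -147 + 1 = -146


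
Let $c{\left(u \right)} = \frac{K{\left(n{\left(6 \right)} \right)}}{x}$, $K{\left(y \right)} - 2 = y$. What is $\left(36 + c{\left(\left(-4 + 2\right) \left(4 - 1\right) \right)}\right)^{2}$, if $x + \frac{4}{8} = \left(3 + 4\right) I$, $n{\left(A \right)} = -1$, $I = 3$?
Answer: $\frac{2184484}{1681} \approx 1299.5$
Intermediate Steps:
$K{\left(y \right)} = 2 + y$
$x = \frac{41}{2}$ ($x = - \frac{1}{2} + \left(3 + 4\right) 3 = - \frac{1}{2} + 7 \cdot 3 = - \frac{1}{2} + 21 = \frac{41}{2} \approx 20.5$)
$c{\left(u \right)} = \frac{2}{41}$ ($c{\left(u \right)} = \frac{2 - 1}{\frac{41}{2}} = 1 \cdot \frac{2}{41} = \frac{2}{41}$)
$\left(36 + c{\left(\left(-4 + 2\right) \left(4 - 1\right) \right)}\right)^{2} = \left(36 + \frac{2}{41}\right)^{2} = \left(\frac{1478}{41}\right)^{2} = \frac{2184484}{1681}$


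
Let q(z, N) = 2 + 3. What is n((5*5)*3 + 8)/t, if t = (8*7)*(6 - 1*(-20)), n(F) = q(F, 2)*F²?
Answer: 34445/1456 ≈ 23.657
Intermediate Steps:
q(z, N) = 5
n(F) = 5*F²
t = 1456 (t = 56*(6 + 20) = 56*26 = 1456)
n((5*5)*3 + 8)/t = (5*((5*5)*3 + 8)²)/1456 = (5*(25*3 + 8)²)*(1/1456) = (5*(75 + 8)²)*(1/1456) = (5*83²)*(1/1456) = (5*6889)*(1/1456) = 34445*(1/1456) = 34445/1456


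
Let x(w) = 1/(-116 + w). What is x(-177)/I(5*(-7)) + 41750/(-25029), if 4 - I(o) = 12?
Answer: -97836971/58667976 ≈ -1.6676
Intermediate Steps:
I(o) = -8 (I(o) = 4 - 1*12 = 4 - 12 = -8)
x(-177)/I(5*(-7)) + 41750/(-25029) = 1/(-116 - 177*(-8)) + 41750/(-25029) = -⅛/(-293) + 41750*(-1/25029) = -1/293*(-⅛) - 41750/25029 = 1/2344 - 41750/25029 = -97836971/58667976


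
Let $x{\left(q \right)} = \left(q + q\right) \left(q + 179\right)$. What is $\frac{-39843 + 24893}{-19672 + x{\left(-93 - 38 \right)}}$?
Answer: $\frac{7475}{16124} \approx 0.46359$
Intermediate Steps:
$x{\left(q \right)} = 2 q \left(179 + q\right)$
$\frac{-39843 + 24893}{-19672 + x{\left(-93 - 38 \right)}} = \frac{-39843 + 24893}{-19672 + 2 \left(-93 - 38\right) \left(179 - 131\right)} = - \frac{14950}{-19672 + 2 \left(-131\right) \left(179 - 131\right)} = - \frac{14950}{-19672 + 2 \left(-131\right) 48} = - \frac{14950}{-19672 - 12576} = - \frac{14950}{-32248} = \left(-14950\right) \left(- \frac{1}{32248}\right) = \frac{7475}{16124}$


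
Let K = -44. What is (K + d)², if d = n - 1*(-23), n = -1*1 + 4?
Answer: 324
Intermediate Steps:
n = 3 (n = -1 + 4 = 3)
d = 26 (d = 3 - 1*(-23) = 3 + 23 = 26)
(K + d)² = (-44 + 26)² = (-18)² = 324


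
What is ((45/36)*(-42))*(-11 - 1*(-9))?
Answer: 105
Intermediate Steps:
((45/36)*(-42))*(-11 - 1*(-9)) = ((45*(1/36))*(-42))*(-11 + 9) = ((5/4)*(-42))*(-2) = -105/2*(-2) = 105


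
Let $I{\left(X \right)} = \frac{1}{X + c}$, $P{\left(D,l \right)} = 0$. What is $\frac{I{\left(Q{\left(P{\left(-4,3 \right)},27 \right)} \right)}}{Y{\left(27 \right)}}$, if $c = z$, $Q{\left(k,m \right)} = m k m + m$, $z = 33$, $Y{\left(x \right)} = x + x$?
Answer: $\frac{1}{3240} \approx 0.00030864$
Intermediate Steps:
$Y{\left(x \right)} = 2 x$
$Q{\left(k,m \right)} = m + k m^{2}$ ($Q{\left(k,m \right)} = k m m + m = k m^{2} + m = m + k m^{2}$)
$c = 33$
$I{\left(X \right)} = \frac{1}{33 + X}$ ($I{\left(X \right)} = \frac{1}{X + 33} = \frac{1}{33 + X}$)
$\frac{I{\left(Q{\left(P{\left(-4,3 \right)},27 \right)} \right)}}{Y{\left(27 \right)}} = \frac{1}{\left(33 + 27 \left(1 + 0 \cdot 27\right)\right) 2 \cdot 27} = \frac{1}{\left(33 + 27 \left(1 + 0\right)\right) 54} = \frac{1}{33 + 27 \cdot 1} \cdot \frac{1}{54} = \frac{1}{33 + 27} \cdot \frac{1}{54} = \frac{1}{60} \cdot \frac{1}{54} = \frac{1}{3240}$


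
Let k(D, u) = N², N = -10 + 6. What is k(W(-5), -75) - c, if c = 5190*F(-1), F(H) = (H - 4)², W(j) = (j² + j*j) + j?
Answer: -129734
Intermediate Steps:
W(j) = j + 2*j² (W(j) = (j² + j²) + j = 2*j² + j = j + 2*j²)
F(H) = (-4 + H)²
N = -4
c = 129750 (c = 5190*(-4 - 1)² = 5190*(-5)² = 5190*25 = 129750)
k(D, u) = 16 (k(D, u) = (-4)² = 16)
k(W(-5), -75) - c = 16 - 1*129750 = 16 - 129750 = -129734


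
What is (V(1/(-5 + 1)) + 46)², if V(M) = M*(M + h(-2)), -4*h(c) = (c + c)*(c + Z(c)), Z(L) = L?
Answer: 567009/256 ≈ 2214.9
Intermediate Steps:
h(c) = -c² (h(c) = -(c + c)*(c + c)/4 = -2*c*2*c/4 = -c²)
V(M) = M*(-4 + M) (V(M) = M*(M - 1*(-2)²) = M*(M - 1*4) = M*(M - 4) = M*(-4 + M))
(V(1/(-5 + 1)) + 46)² = ((-4 + 1/(-5 + 1))/(-5 + 1) + 46)² = ((-4 + 1/(-4))/(-4) + 46)² = (-(-4 - ¼)/4 + 46)² = (-¼*(-17/4) + 46)² = (17/16 + 46)² = (753/16)² = 567009/256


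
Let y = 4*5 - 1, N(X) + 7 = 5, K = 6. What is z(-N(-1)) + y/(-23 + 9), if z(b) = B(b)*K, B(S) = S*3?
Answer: 485/14 ≈ 34.643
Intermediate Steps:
N(X) = -2 (N(X) = -7 + 5 = -2)
B(S) = 3*S
y = 19 (y = 20 - 1 = 19)
z(b) = 18*b (z(b) = (3*b)*6 = 18*b)
z(-N(-1)) + y/(-23 + 9) = 18*(-1*(-2)) + 19/(-23 + 9) = 18*2 + 19/(-14) = 36 - 1/14*19 = 36 - 19/14 = 485/14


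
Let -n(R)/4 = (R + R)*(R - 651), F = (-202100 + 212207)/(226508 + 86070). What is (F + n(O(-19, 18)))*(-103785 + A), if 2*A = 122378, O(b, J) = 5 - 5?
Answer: -215258886/156289 ≈ -1377.3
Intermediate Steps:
O(b, J) = 0
F = 10107/312578 ≈ 0.032334
A = 61189 (A = (1/2)*122378 = 61189)
n(R) = -8*R*(-651 + R) (n(R) = -4*(R + R)*(R - 651) = -4*2*R*(-651 + R) = -8*R*(-651 + R))
(F + n(O(-19, 18)))*(-103785 + A) = (10107/312578 + 8*0*(651 - 1*0))*(-103785 + 61189) = (10107/312578 + 8*0*(651 + 0))*(-42596) = (10107/312578 + 8*0*651)*(-42596) = (10107/312578 + 0)*(-42596) = (10107/312578)*(-42596) = -215258886/156289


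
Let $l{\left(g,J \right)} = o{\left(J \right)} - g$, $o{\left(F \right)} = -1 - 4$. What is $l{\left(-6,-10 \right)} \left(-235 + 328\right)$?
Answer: $93$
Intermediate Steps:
$o{\left(F \right)} = -5$ ($o{\left(F \right)} = -1 - 4 = -5$)
$l{\left(g,J \right)} = -5 - g$
$l{\left(-6,-10 \right)} \left(-235 + 328\right) = \left(-5 - -6\right) \left(-235 + 328\right) = \left(-5 + 6\right) 93 = 1 \cdot 93 = 93$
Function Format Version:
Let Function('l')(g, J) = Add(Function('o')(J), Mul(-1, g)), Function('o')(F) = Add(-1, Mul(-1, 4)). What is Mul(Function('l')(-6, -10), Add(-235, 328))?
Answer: 93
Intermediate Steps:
Function('o')(F) = -5 (Function('o')(F) = Add(-1, -4) = -5)
Function('l')(g, J) = Add(-5, Mul(-1, g))
Mul(Function('l')(-6, -10), Add(-235, 328)) = Mul(Add(-5, Mul(-1, -6)), Add(-235, 328)) = Mul(Add(-5, 6), 93) = Mul(1, 93) = 93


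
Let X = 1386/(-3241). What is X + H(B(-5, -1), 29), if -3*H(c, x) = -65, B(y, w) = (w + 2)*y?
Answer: 29501/1389 ≈ 21.239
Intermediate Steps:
B(y, w) = y*(2 + w) (B(y, w) = (2 + w)*y = y*(2 + w))
X = -198/463 (X = 1386*(-1/3241) = -198/463 ≈ -0.42765)
H(c, x) = 65/3 (H(c, x) = -⅓*(-65) = 65/3)
X + H(B(-5, -1), 29) = -198/463 + 65/3 = 29501/1389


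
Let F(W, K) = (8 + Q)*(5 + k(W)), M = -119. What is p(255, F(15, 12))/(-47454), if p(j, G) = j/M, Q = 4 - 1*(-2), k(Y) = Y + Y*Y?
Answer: 5/110726 ≈ 4.5157e-5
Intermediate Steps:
k(Y) = Y + Y²
Q = 6 (Q = 4 + 2 = 6)
F(W, K) = 70 + 14*W*(1 + W) (F(W, K) = (8 + 6)*(5 + W*(1 + W)) = 14*(5 + W*(1 + W)) = 70 + 14*W*(1 + W))
p(j, G) = -j/119 (p(j, G) = j/(-119) = j*(-1/119) = -j/119)
p(255, F(15, 12))/(-47454) = -1/119*255/(-47454) = -15/7*(-1/47454) = 5/110726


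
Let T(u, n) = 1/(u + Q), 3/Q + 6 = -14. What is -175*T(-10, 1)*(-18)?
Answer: -9000/29 ≈ -310.34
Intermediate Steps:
Q = -3/20 (Q = 3/(-6 - 14) = 3/(-20) = 3*(-1/20) = -3/20 ≈ -0.15000)
T(u, n) = 1/(-3/20 + u) (T(u, n) = 1/(u - 3/20) = 1/(-3/20 + u))
-175*T(-10, 1)*(-18) = -3500/(-3 + 20*(-10))*(-18) = -3500/(-3 - 200)*(-18) = -3500/(-203)*(-18) = -3500*(-1)/203*(-18) = -175*(-20/203)*(-18) = (500/29)*(-18) = -9000/29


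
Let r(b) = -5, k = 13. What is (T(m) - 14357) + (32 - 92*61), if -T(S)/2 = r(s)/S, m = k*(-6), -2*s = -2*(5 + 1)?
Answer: -777548/39 ≈ -19937.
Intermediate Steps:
s = 6 (s = -(-1)*(5 + 1) = -(-1)*6 = -½*(-12) = 6)
m = -78 (m = 13*(-6) = -78)
T(S) = 10/S (T(S) = -(-10)/S = 10/S)
(T(m) - 14357) + (32 - 92*61) = (10/(-78) - 14357) + (32 - 92*61) = (10*(-1/78) - 14357) + (32 - 5612) = (-5/39 - 14357) - 5580 = -559928/39 - 5580 = -777548/39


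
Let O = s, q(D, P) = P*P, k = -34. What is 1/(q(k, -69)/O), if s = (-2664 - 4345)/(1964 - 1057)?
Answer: -7009/4318227 ≈ -0.0016231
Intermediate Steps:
q(D, P) = P²
s = -7009/907 ≈ -7.7277
O = -7009/907 ≈ -7.7277
1/(q(k, -69)/O) = 1/((-69)²/(-7009/907)) = 1/(4761*(-907/7009)) = 1/(-4318227/7009) = -7009/4318227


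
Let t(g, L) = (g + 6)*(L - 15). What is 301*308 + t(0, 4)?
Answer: 92642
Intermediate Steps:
t(g, L) = (-15 + L)*(6 + g) (t(g, L) = (6 + g)*(-15 + L) = (-15 + L)*(6 + g))
301*308 + t(0, 4) = 301*308 + (-90 - 15*0 + 6*4 + 4*0) = 92708 + (-90 + 0 + 24 + 0) = 92708 - 66 = 92642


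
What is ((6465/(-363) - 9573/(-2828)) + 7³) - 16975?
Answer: -5696206823/342188 ≈ -16646.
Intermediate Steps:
((6465/(-363) - 9573/(-2828)) + 7³) - 16975 = ((6465*(-1/363) - 9573*(-1/2828)) + 343) - 16975 = ((-2155/121 + 9573/2828) + 343) - 16975 = (-4936007/342188 + 343) - 16975 = 112434477/342188 - 16975 = -5696206823/342188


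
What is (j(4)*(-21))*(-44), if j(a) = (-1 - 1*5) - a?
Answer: -9240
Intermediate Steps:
j(a) = -6 - a (j(a) = (-1 - 5) - a = -6 - a)
(j(4)*(-21))*(-44) = ((-6 - 1*4)*(-21))*(-44) = ((-6 - 4)*(-21))*(-44) = -10*(-21)*(-44) = 210*(-44) = -9240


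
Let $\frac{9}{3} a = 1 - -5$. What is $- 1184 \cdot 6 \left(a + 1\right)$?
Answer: $-21312$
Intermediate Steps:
$a = 2$ ($a = \frac{1 - -5}{3} = \frac{1 + 5}{3} = \frac{1}{3} \cdot 6 = 2$)
$- 1184 \cdot 6 \left(a + 1\right) = - 1184 \cdot 6 \left(2 + 1\right) = - 1184 \cdot 6 \cdot 3 = \left(-1184\right) 18 = -21312$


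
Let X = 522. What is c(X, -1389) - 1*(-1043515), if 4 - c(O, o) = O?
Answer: 1042997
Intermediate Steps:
c(O, o) = 4 - O
c(X, -1389) - 1*(-1043515) = (4 - 1*522) - 1*(-1043515) = (4 - 522) + 1043515 = -518 + 1043515 = 1042997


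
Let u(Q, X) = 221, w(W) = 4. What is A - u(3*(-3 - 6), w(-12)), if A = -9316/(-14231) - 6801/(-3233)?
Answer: -10041046224/46008823 ≈ -218.24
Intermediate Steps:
A = 126903659/46008823 (A = -9316*(-1/14231) - 6801*(-1/3233) = 9316/14231 + 6801/3233 = 126903659/46008823 ≈ 2.7582)
A - u(3*(-3 - 6), w(-12)) = 126903659/46008823 - 1*221 = 126903659/46008823 - 221 = -10041046224/46008823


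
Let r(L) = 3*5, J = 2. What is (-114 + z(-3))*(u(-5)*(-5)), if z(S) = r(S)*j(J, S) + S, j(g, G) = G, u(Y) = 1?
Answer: 810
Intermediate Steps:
r(L) = 15
z(S) = 16*S (z(S) = 15*S + S = 16*S)
(-114 + z(-3))*(u(-5)*(-5)) = (-114 + 16*(-3))*(1*(-5)) = (-114 - 48)*(-5) = -162*(-5) = 810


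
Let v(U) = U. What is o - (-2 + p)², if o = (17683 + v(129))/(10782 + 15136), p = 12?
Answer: -1286994/12959 ≈ -99.313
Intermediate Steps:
o = 8906/12959 (o = (17683 + 129)/(10782 + 15136) = 17812/25918 = 17812*(1/25918) = 8906/12959 ≈ 0.68724)
o - (-2 + p)² = 8906/12959 - (-2 + 12)² = 8906/12959 - 1*10² = 8906/12959 - 1*100 = 8906/12959 - 100 = -1286994/12959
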